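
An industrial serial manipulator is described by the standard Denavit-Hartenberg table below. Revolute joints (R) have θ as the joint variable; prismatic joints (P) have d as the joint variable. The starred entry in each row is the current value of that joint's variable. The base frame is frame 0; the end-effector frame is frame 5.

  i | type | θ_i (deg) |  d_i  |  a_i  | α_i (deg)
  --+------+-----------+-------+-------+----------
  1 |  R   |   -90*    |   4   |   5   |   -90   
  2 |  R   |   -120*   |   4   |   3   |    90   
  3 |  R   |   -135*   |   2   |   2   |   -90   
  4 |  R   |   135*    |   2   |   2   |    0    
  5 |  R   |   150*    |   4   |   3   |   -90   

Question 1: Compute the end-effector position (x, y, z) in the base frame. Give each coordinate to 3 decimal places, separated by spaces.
-1.206 1.157 7.696

after link 1: o_1 = (0.0000, -5.0000, 4.0000)
after link 2: o_2 = (4.0000, -3.5000, 6.5981)
after link 3: o_3 = (2.5858, -2.4751, 4.3733)
after link 4: o_4 = (2.1716, -2.4927, 7.1712)
after link 5: o_5 = (-1.2059, 1.1565, 7.6963)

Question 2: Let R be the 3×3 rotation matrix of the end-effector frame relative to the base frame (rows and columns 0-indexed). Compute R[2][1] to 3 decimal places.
End-effector y-axis (col 1 of R) = (0.7071,-0.3536,-0.6124)
R[2][1] = -0.6124

-0.612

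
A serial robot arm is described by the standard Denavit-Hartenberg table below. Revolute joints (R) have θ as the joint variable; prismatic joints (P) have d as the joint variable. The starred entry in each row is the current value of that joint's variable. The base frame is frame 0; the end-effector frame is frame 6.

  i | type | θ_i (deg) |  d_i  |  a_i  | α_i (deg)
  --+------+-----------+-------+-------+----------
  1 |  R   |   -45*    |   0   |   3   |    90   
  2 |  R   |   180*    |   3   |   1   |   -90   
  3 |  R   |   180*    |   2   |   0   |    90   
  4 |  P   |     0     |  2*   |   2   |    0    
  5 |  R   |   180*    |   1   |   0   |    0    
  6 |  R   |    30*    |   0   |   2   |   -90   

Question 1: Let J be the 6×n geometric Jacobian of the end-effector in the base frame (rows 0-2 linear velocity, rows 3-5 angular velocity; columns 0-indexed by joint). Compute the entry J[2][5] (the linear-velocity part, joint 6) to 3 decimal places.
1.732

axis z_5 = (0.7071,0.7071,-0.0000); lever o_n−o_5 = (-1.2247,1.2247,1.0000)
cross product → J_v[:, 5] = (0.7071,-0.7071,1.7321)
J_ω[:, 5] = z_5
entry J[2][5] = 1.7321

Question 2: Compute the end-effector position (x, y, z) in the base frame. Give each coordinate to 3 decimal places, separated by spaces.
after link 1: o_1 = (2.1213, -2.1213, 0.0000)
after link 2: o_2 = (-0.7071, -3.5355, 0.0000)
after link 3: o_3 = (-0.7071, -3.5355, -2.0000)
after link 4: o_4 = (2.1213, -3.5355, -2.0000)
after link 5: o_5 = (2.8284, -2.8284, -2.0000)
after link 6: o_6 = (1.6037, -1.6037, -1.0000)

1.604 -1.604 -1.000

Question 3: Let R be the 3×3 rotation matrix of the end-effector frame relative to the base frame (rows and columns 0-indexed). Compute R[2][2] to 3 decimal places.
End-effector z-axis (col 2 of R) = (0.3536,-0.3536,0.8660)
R[2][2] = 0.8660

0.866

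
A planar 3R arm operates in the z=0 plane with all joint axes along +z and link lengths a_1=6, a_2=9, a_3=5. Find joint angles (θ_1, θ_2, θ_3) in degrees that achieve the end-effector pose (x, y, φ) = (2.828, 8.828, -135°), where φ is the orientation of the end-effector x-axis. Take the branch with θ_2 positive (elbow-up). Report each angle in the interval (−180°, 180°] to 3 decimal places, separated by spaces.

wrist centre = target − a_3·(cos φ, sin φ) = (6.3635, 12.3635)
cos θ_2 = (193.3515−6²−9²)/(2·6·9) = 0.7070; θ_2 = 45.0120° (elbow-up)
β = atan2(12.3635,6.3635) = 62.7650°; ψ = atan2(6.3653,12.3626) = 27.2431°
θ_1 = β − ψ = 35.5219°
θ_3 = φ − θ_1 − θ_2 = 144.4661° (wrapped to (-180°,180°])

35.522 45.012 144.466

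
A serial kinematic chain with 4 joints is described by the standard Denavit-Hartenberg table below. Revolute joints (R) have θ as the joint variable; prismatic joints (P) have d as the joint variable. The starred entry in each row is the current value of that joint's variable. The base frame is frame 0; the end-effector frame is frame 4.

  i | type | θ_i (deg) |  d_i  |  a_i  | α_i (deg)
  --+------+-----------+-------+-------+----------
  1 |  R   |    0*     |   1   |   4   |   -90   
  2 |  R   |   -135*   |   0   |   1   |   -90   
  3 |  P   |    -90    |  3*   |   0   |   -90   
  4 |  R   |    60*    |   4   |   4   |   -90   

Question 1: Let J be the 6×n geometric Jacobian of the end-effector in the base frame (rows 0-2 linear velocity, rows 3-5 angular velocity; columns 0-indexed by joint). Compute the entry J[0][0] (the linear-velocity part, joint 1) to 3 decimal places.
axis z_0 = ẑ; lever o_n−o_0 = (0.1363,2.0000,4.2074)
cross product → J_v[:, 0] = (-2.0000,0.1363,0.0000)
J_ω[:, 0] = z_0
entry J[0][0] = -2.0000

-2.000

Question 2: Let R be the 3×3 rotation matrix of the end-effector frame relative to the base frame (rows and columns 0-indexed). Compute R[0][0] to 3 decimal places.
End-effector x-axis (col 0 of R) = (-0.6124,0.5000,-0.6124)
R[0][0] = -0.6124

-0.612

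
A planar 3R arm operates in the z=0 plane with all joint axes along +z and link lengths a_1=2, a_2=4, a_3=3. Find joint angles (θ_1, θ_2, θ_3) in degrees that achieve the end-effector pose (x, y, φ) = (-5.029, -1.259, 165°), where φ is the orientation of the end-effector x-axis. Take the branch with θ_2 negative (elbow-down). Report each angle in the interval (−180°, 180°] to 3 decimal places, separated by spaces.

-29.985 -135.006 -30.009

wrist centre = target − a_3·(cos φ, sin φ) = (-2.1312, -2.0355)
cos θ_2 = (8.6852−2²−4²)/(2·2·4) = -0.7072; θ_2 = -135.0056° (elbow-down)
β = atan2(-2.0355,-2.1312) = -136.3166°; ψ = atan2(-2.8282,-0.8287) = -106.3316°
θ_1 = β − ψ = -29.9851°
θ_3 = φ − θ_1 − θ_2 = -30.0094° (wrapped to (-180°,180°])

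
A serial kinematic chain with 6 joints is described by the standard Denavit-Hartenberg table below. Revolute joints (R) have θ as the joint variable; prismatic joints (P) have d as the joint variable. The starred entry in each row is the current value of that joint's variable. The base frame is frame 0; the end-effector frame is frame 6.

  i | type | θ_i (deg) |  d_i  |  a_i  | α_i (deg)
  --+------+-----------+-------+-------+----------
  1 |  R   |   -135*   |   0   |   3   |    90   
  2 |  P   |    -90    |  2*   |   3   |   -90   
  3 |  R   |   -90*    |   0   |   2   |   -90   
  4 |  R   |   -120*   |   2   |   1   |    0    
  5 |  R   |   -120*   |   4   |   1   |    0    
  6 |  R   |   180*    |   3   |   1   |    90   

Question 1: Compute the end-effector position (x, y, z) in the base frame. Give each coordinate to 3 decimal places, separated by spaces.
after link 1: o_1 = (-2.1213, -2.1213, 0.0000)
after link 2: o_2 = (-3.5355, -0.7071, -3.0000)
after link 3: o_3 = (-4.9497, 0.7071, -3.0000)
after link 4: o_4 = (-5.2086, -0.2588, -5.0000)
after link 5: o_5 = (-4.2426, -0.0000, -9.0000)
after link 6: o_6 = (-5.2086, -0.2588, -12.0000)

-5.209 -0.259 -12.000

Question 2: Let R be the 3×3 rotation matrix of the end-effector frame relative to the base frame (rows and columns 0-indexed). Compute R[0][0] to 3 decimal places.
-0.966

End-effector x-axis (col 0 of R) = (-0.9659,-0.2588,0.0000)
R[0][0] = -0.9659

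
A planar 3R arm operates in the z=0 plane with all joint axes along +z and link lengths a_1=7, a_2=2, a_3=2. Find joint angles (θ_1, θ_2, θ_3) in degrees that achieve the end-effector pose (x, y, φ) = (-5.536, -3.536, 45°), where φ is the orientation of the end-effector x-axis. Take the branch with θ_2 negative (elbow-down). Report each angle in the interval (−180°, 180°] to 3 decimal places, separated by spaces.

-135.005 -44.968 -135.027

wrist centre = target − a_3·(cos φ, sin φ) = (-6.9502, -4.9502)
cos θ_2 = (72.8101−7²−2²)/(2·7·2) = 0.7075; θ_2 = -44.9679° (elbow-down)
β = atan2(-4.9502,-6.9502) = -144.5400°; ψ = atan2(-1.4134,8.4150) = -9.5346°
θ_1 = β − ψ = -135.0054°
θ_3 = φ − θ_1 − θ_2 = -135.0267° (wrapped to (-180°,180°])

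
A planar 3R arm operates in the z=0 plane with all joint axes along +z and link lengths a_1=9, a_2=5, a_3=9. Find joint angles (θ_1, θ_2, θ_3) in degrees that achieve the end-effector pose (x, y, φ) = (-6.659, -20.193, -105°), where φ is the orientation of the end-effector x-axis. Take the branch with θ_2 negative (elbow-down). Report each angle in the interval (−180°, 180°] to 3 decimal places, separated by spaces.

wrist centre = target − a_3·(cos φ, sin φ) = (-4.3296, -11.4997)
cos θ_2 = (150.9880−9²−5²)/(2·9·5) = 0.4999; θ_2 = -60.0088° (elbow-down)
β = atan2(-11.4997,-4.3296) = -110.6314°; ψ = atan2(-4.3305,11.4993) = -20.6358°
θ_1 = β − ψ = -89.9956°
θ_3 = φ − θ_1 − θ_2 = 45.0044° (wrapped to (-180°,180°])

-89.996 -60.009 45.004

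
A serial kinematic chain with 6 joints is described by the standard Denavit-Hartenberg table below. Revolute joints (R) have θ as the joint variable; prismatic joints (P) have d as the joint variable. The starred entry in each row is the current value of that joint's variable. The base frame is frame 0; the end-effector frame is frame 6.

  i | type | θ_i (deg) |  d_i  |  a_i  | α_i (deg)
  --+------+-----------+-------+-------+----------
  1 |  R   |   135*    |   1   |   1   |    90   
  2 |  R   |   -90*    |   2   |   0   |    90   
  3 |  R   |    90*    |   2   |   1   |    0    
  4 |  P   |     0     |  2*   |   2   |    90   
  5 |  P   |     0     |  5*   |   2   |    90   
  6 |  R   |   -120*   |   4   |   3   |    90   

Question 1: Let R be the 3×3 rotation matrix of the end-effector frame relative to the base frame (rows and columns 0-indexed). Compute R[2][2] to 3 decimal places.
-0.500

End-effector z-axis (col 2 of R) = (-0.6124,-0.6124,-0.5000)
R[2][2] = -0.5000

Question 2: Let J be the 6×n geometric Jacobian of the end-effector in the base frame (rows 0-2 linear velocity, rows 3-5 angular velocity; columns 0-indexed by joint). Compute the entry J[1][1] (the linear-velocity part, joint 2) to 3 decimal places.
axis z_1 = (0.7071,0.7071,0.0000); lever o_n−o_1 = (3.8891,3.8891,-2.4019)
cross product → J_v[:, 1] = (-1.6984,1.6984,-0.0000)
J_ω[:, 1] = z_1
entry J[1][1] = 1.6984

1.698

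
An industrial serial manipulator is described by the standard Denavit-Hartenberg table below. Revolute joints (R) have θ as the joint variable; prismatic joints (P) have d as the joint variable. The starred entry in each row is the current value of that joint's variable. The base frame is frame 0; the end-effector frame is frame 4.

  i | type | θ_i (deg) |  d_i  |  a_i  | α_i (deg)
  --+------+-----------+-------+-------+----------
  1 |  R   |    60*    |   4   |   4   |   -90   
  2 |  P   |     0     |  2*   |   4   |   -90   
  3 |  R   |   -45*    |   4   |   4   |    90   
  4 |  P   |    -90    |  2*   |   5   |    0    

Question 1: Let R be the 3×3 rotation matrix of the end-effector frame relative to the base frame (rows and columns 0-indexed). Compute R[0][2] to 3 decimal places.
-0.966

End-effector z-axis (col 2 of R) = (-0.9659,-0.2588,0.0000)
R[0][2] = -0.9659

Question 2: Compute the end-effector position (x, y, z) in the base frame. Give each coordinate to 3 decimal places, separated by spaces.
after link 1: o_1 = (2.0000, 3.4641, 4.0000)
after link 2: o_2 = (2.2679, 7.9282, 4.0000)
after link 3: o_3 = (1.2327, 11.7919, 0.0000)
after link 4: o_4 = (-0.6992, 11.2743, 5.0000)

-0.699 11.274 5.000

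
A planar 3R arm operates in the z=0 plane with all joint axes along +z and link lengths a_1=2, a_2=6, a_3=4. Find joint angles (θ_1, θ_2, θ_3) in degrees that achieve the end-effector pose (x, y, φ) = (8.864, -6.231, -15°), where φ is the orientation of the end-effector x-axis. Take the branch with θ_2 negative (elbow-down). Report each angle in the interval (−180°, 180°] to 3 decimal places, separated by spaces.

0.007 -60.004 44.997

wrist centre = target − a_3·(cos φ, sin φ) = (5.0003, -5.1957)
cos θ_2 = (51.9985−2²−6²)/(2·2·6) = 0.4999; θ_2 = -60.0041° (elbow-down)
β = atan2(-5.1957,5.0003) = -46.0981°; ψ = atan2(-5.1964,4.9996) = -46.1054°
θ_1 = β − ψ = 0.0074°
θ_3 = φ − θ_1 − θ_2 = 44.9967° (wrapped to (-180°,180°])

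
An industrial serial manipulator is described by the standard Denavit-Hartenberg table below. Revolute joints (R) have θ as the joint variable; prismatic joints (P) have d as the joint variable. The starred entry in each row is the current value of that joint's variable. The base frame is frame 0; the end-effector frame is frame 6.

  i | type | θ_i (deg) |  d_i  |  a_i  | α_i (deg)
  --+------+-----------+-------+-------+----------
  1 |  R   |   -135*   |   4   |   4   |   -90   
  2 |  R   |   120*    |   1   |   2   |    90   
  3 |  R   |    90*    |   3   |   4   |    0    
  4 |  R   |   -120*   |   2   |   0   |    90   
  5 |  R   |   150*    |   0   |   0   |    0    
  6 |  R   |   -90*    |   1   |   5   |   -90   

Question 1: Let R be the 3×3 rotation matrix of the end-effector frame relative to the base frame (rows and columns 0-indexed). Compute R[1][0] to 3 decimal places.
End-effector x-axis (col 0 of R) = (-0.5540,-0.2005,-0.8080)
R[1][0] = -0.2005

-0.200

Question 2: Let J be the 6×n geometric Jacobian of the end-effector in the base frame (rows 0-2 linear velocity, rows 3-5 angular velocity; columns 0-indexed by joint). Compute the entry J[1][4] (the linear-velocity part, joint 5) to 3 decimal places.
axis z_4 = (-0.7891,0.4356,0.4330); lever o_n−o_4 = (-3.5592,-0.5667,-3.6071)
cross product → J_v[:, 4] = (-1.3258,-4.3877,1.9976)
J_ω[:, 4] = z_4
entry J[1][4] = -4.3877

-4.388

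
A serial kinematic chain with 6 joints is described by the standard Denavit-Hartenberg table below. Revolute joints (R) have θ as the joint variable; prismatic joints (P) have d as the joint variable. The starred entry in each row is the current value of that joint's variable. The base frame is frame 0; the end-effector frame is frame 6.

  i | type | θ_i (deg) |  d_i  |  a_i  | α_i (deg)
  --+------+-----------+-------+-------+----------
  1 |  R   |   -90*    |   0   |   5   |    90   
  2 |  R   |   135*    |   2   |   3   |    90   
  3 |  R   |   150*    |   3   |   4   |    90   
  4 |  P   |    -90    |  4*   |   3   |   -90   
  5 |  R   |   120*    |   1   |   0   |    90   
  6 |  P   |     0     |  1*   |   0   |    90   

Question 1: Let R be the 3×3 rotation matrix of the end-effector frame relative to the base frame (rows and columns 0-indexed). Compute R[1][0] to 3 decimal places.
-0.660

End-effector x-axis (col 0 of R) = (0.7500,-0.6597,0.0474)
R[1][0] = -0.6597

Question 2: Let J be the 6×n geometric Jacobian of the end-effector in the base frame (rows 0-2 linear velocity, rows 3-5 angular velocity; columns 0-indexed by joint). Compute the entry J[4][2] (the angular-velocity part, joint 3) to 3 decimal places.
-0.707

axis z_2 = (0.0000,-0.7071,0.7071); lever o_n−o_2 = (-5.5311,-1.2121,-2.4368)
cross product → J_v[:, 2] = (2.5801,-3.9111,-3.9111)
J_ω[:, 2] = z_2
entry J[4][2] = -0.7071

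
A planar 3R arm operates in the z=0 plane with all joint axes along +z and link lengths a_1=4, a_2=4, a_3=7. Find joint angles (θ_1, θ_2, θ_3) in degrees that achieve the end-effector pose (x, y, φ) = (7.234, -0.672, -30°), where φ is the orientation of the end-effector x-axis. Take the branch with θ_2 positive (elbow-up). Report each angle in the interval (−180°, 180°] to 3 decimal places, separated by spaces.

wrist centre = target − a_3·(cos φ, sin φ) = (1.1718, 2.8280)
cos θ_2 = (9.3708−4²−4²)/(2·4·4) = -0.7072; θ_2 = 135.0046° (elbow-up)
β = atan2(2.8280,1.1718) = 67.4926°; ψ = atan2(2.8282,1.1713) = 67.5023°
θ_1 = β − ψ = -0.0097°
θ_3 = φ − θ_1 − θ_2 = -164.9949° (wrapped to (-180°,180°])

-0.010 135.005 -164.995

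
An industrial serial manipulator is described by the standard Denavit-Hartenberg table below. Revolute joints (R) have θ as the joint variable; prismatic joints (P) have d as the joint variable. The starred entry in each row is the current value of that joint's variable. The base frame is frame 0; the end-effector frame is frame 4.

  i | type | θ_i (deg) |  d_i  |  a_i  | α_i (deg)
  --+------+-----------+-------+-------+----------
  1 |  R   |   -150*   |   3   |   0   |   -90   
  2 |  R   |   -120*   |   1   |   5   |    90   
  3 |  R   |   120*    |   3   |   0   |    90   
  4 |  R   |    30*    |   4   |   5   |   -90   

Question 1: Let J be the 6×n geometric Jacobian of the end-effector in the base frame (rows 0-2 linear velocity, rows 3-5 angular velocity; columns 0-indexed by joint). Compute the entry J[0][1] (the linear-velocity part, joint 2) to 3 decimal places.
axis z_1 = (0.5000,-0.8660,0.0000); lever o_n−o_1 = (10.2276,-1.8893,2.7051)
cross product → J_v[:, 1] = (-2.3427,-1.3526,7.9127)
J_ω[:, 1] = z_1
entry J[0][1] = -2.3427

-2.343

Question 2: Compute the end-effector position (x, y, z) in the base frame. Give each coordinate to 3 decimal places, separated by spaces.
10.228 -1.889 5.705

after link 1: o_1 = (0.0000, 0.0000, 3.0000)
after link 2: o_2 = (2.6651, 0.3840, 7.3301)
after link 3: o_3 = (4.9151, 1.6830, 5.8301)
after link 4: o_4 = (10.2276, -1.8893, 5.7051)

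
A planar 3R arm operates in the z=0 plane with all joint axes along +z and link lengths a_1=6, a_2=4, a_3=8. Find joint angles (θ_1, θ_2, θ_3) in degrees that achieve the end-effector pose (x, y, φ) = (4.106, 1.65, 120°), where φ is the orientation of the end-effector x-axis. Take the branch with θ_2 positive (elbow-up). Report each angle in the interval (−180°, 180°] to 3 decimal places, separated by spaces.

wrist centre = target − a_3·(cos φ, sin φ) = (8.1060, -5.2782)
cos θ_2 = (93.5667−6²−4²)/(2·6·4) = 0.8660; θ_2 = 30.0061° (elbow-up)
β = atan2(-5.2782,8.1060) = -33.0701°; ψ = atan2(2.0004,9.4639) = 11.9349°
θ_1 = β − ψ = -45.0049°
θ_3 = φ − θ_1 − θ_2 = 134.9988° (wrapped to (-180°,180°])

-45.005 30.006 134.999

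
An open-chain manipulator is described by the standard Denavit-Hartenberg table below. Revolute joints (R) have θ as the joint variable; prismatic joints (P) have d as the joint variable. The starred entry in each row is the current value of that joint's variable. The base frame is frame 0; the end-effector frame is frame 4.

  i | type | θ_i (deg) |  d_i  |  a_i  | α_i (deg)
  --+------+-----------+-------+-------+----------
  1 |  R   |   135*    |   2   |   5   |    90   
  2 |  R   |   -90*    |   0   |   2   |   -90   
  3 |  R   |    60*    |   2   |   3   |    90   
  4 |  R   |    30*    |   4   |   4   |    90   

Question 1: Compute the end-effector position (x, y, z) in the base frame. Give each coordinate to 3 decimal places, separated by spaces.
after link 1: o_1 = (-3.5355, 3.5355, 2.0000)
after link 2: o_2 = (-3.5355, 3.5355, 0.0000)
after link 3: o_3 = (-6.7869, 3.1126, -1.5000)
after link 4: o_4 = (-8.9082, 3.8197, -6.6962)

-8.908 3.820 -6.696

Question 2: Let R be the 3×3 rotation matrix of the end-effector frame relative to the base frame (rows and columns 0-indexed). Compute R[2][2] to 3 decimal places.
-0.250

End-effector z-axis (col 2 of R) = (0.3062,-0.9186,-0.2500)
R[2][2] = -0.2500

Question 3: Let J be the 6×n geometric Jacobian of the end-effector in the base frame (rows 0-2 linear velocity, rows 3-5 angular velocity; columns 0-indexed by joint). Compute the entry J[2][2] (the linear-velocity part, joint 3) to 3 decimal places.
axis z_2 = (-0.7071,0.7071,0.0000); lever o_n−o_2 = (-5.3727,0.2842,-6.6962)
cross product → J_v[:, 2] = (-4.7349,-4.7349,3.5981)
J_ω[:, 2] = z_2
entry J[2][2] = 3.5981

3.598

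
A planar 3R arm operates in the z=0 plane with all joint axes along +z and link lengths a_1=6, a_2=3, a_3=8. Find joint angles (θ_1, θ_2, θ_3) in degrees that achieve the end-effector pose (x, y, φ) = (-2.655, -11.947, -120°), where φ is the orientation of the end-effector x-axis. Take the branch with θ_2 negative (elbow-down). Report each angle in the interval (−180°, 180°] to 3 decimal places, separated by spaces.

wrist centre = target − a_3·(cos φ, sin φ) = (1.3450, -5.0188)
cos θ_2 = (26.9973−6²−3²)/(2·6·3) = -0.5001; θ_2 = -120.0049° (elbow-down)
β = atan2(-5.0188,1.3450) = -74.9977°; ψ = atan2(-2.5979,4.4998) = -30.0000°
θ_1 = β − ψ = -44.9977°
θ_3 = φ − θ_1 − θ_2 = 45.0026° (wrapped to (-180°,180°])

-44.998 -120.005 45.003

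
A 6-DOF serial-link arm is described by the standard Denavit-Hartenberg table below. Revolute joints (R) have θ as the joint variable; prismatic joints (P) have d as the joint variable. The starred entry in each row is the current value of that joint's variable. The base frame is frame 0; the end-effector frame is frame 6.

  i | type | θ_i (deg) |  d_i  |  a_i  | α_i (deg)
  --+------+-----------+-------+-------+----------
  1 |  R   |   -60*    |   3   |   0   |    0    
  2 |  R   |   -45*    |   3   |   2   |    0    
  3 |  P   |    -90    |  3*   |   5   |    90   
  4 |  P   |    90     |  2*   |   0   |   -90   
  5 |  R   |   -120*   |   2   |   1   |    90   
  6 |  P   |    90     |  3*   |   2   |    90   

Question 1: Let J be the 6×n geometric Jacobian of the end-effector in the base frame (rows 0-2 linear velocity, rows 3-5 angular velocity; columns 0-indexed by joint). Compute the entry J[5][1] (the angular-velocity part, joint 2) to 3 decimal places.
1.000

axis z_1 = (0.0000,0.0000,1.0000); lever o_n−o_1 = (-1.1300,-0.3536,2.9019)
cross product → J_v[:, 1] = (0.3536,-1.1300,0.0000)
J_ω[:, 1] = z_1
entry J[5][1] = 1.0000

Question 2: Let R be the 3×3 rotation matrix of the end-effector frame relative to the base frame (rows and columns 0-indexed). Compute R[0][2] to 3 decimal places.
End-effector z-axis (col 2 of R) = (0.2241,0.8365,-0.5000)
R[0][2] = 0.2241

0.224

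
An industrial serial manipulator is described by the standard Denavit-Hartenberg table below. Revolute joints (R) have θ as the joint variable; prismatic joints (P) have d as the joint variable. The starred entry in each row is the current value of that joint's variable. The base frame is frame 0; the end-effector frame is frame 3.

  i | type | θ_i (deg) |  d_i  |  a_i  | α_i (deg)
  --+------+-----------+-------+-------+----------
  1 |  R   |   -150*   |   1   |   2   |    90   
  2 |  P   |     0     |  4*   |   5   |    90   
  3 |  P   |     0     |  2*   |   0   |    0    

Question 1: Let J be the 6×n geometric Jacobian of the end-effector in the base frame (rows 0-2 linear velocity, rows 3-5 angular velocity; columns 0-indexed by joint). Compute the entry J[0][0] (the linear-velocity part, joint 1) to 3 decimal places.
axis z_0 = ẑ; lever o_n−o_0 = (-8.0622,-0.0359,-1.0000)
cross product → J_v[:, 0] = (0.0359,-8.0622,0.0000)
J_ω[:, 0] = z_0
entry J[0][0] = 0.0359

0.036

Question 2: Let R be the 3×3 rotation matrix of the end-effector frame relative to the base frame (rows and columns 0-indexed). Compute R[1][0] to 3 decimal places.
-0.500

End-effector x-axis (col 0 of R) = (-0.8660,-0.5000,0.0000)
R[1][0] = -0.5000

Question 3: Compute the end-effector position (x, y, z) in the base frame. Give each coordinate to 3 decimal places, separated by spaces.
after link 1: o_1 = (-1.7321, -1.0000, 1.0000)
after link 2: o_2 = (-8.0622, -0.0359, 1.0000)
after link 3: o_3 = (-8.0622, -0.0359, -1.0000)

-8.062 -0.036 -1.000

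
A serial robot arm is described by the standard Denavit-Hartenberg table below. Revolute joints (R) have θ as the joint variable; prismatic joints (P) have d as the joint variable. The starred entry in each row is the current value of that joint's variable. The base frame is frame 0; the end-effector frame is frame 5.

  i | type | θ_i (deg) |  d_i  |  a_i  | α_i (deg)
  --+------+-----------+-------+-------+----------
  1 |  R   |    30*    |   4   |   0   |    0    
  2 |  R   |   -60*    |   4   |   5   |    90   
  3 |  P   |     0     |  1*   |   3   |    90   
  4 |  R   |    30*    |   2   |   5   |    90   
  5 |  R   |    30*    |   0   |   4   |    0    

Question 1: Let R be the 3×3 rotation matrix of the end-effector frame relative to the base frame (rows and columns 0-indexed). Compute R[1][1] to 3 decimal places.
End-effector y-axis (col 1 of R) = (-0.2500,0.4330,-0.8660)
R[1][1] = 0.4330

0.433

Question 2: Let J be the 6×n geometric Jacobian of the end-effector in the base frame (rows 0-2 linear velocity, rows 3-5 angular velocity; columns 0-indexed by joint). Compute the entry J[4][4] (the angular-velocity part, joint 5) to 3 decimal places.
0.500

axis z_4 = (0.8660,0.5000,-0.0000); lever o_n−o_4 = (1.7321,-3.0000,-2.0000)
cross product → J_v[:, 4] = (-1.0000,1.7321,-3.4641)
J_ω[:, 4] = z_4
entry J[4][4] = 0.5000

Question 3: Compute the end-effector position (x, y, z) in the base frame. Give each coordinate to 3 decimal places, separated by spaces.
10.660 -12.196 4.000

after link 1: o_1 = (0.0000, 0.0000, 4.0000)
after link 2: o_2 = (4.3301, -2.5000, 8.0000)
after link 3: o_3 = (6.4282, -4.8660, 8.0000)
after link 4: o_4 = (8.9282, -9.1962, 6.0000)
after link 5: o_5 = (10.6603, -12.1962, 4.0000)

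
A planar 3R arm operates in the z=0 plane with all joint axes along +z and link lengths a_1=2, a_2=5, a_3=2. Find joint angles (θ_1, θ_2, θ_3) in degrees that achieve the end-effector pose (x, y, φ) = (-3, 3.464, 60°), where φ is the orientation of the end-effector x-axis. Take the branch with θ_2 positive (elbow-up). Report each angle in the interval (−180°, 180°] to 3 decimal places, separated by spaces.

wrist centre = target − a_3·(cos φ, sin φ) = (-4.0000, 1.7319)
cos θ_2 = (18.9996−2²−5²)/(2·2·5) = -0.5000; θ_2 = 120.0012° (elbow-up)
β = atan2(1.7319,-4.0000) = 156.5880°; ψ = atan2(4.3301,-0.5001) = 96.5880°
θ_1 = β − ψ = 60.0000°
θ_3 = φ − θ_1 − θ_2 = -120.0012° (wrapped to (-180°,180°])

60.000 120.001 -120.001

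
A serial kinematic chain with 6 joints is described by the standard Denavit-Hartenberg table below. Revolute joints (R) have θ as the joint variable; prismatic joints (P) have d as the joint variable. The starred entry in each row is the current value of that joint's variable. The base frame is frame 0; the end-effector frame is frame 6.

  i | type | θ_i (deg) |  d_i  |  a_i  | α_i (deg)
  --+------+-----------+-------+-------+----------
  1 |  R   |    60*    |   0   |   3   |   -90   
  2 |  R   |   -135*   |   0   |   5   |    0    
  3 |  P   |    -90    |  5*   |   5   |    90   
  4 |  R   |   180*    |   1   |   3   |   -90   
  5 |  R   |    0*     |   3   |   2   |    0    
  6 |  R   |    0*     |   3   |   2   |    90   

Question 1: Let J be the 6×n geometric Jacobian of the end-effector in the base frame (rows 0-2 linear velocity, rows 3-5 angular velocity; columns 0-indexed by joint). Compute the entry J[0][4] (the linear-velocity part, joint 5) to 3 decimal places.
-1.414

axis z_4 = (0.8660,-0.5000,-0.0000); lever o_n−o_4 = (6.6104,-0.5505,2.8284)
cross product → J_v[:, 4] = (-1.4142,-2.4495,2.8284)
J_ω[:, 4] = z_4
entry J[0][4] = -1.4142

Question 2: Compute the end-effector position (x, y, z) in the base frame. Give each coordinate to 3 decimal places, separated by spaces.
after link 1: o_1 = (1.5000, 2.5981, 0.0000)
after link 2: o_2 = (-0.2678, -0.4638, 3.5355)
after link 3: o_3 = (-6.3657, -1.0256, 0.0000)
after link 4: o_4 = (-4.9514, 1.4238, 1.4142)
after link 5: o_5 = (-1.6463, 1.1486, 2.8284)
after link 6: o_6 = (1.6589, 0.8733, 4.2426)

1.659 0.873 4.243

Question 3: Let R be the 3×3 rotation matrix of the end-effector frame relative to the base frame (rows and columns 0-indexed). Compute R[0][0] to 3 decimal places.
End-effector x-axis (col 0 of R) = (0.3536,0.6124,0.7071)
R[0][0] = 0.3536

0.354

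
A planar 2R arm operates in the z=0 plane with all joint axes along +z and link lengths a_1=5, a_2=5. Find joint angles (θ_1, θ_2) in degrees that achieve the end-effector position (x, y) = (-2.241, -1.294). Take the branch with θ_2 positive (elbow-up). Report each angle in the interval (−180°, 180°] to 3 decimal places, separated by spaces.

135.000 150.005

cos θ_2 = (6.6965−5²−5²)/(2·5·5) = -0.8661; θ_2 = 150.0051° (elbow-up)
β = atan2(-1.2940,-2.2410) = -149.9970°; ψ = atan2(2.4996,0.6697) = 75.0025°
θ_1 = β − ψ = -224.9995°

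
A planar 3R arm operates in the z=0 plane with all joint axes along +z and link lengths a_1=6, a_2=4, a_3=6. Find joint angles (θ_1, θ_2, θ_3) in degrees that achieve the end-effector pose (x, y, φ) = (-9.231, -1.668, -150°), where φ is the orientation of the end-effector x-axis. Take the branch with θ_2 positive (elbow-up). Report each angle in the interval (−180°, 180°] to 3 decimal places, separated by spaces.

wrist centre = target − a_3·(cos φ, sin φ) = (-4.0348, 1.3320)
cos θ_2 = (18.0542−6²−4²)/(2·6·4) = -0.7072; θ_2 = 135.0079° (elbow-up)
β = atan2(1.3320,-4.0348) = 161.7307°; ψ = atan2(2.8280,3.1712) = 41.7263°
θ_1 = β − ψ = 120.0044°
θ_3 = φ − θ_1 − θ_2 = -45.0122° (wrapped to (-180°,180°])

120.004 135.008 -45.012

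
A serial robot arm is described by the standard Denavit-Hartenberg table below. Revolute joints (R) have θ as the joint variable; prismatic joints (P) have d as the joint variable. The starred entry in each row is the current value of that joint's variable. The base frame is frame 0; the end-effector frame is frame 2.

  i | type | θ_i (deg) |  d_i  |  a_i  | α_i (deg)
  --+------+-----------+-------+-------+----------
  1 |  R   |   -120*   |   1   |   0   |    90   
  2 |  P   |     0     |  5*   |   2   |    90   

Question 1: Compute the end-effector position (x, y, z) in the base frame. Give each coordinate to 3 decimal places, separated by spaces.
-5.330 0.768 1.000

after link 1: o_1 = (0.0000, 0.0000, 1.0000)
after link 2: o_2 = (-5.3301, 0.7679, 1.0000)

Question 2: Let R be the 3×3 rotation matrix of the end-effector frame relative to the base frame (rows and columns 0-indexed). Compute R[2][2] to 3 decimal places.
-1.000

End-effector z-axis (col 2 of R) = (-0.0000,0.0000,-1.0000)
R[2][2] = -1.0000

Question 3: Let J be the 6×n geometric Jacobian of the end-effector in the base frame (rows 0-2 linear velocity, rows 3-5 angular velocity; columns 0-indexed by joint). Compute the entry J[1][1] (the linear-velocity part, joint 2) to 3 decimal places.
0.500

prismatic axis z_1 = (-0.8660,0.5000,0.0000)
J_v[:, 1] = z_1; J_ω[:, 1] = (0,0,0)
entry J[1][1] = 0.5000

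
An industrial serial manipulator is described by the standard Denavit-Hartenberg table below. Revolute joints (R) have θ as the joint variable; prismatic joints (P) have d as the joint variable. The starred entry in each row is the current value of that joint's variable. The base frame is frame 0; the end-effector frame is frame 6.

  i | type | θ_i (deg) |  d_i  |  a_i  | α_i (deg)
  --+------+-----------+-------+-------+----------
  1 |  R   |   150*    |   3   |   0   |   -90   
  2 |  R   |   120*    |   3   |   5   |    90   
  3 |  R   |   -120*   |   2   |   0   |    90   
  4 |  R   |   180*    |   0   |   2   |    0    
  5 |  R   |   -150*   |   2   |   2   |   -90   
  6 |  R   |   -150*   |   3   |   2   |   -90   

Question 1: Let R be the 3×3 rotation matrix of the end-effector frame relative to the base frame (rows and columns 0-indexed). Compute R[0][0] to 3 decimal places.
-0.150

End-effector x-axis (col 0 of R) = (-0.1501,-0.9520,0.2667)
R[0][0] = -0.1501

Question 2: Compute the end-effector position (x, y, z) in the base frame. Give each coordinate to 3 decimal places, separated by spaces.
-5.467 -5.308 -2.861

after link 1: o_1 = (0.0000, 0.0000, 3.0000)
after link 2: o_2 = (0.6651, -3.8481, -1.3301)
after link 3: o_3 = (-0.8349, -2.9821, -2.3301)
after link 4: o_4 = (-1.2679, -4.7321, -3.1962)
after link 5: o_5 = (-2.8929, -3.2165, -1.4462)
after link 6: o_6 = (-5.4665, -5.3080, -2.8612)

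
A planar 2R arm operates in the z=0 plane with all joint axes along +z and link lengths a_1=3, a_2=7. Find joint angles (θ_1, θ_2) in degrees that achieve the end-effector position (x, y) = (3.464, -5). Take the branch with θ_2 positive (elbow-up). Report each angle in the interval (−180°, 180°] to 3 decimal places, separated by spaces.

-150.002 120.001

cos θ_2 = (36.9993−3²−7²)/(2·3·7) = -0.5000; θ_2 = 120.0011° (elbow-up)
β = atan2(-5.0000,3.4640) = -55.2858°; ψ = atan2(6.0621,-0.5001) = 94.7162°
θ_1 = β − ψ = -150.0019°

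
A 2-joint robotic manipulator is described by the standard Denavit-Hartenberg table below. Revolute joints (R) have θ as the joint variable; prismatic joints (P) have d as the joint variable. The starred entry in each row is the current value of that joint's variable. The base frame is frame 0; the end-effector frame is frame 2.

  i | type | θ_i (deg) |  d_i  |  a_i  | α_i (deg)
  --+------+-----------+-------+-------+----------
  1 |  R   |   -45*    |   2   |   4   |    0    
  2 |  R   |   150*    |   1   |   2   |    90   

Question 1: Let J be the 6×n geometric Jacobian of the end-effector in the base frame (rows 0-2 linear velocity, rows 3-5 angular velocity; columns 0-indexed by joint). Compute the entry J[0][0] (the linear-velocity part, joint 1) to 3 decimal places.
0.897

axis z_0 = ẑ; lever o_n−o_0 = (2.3108,-0.8966,3.0000)
cross product → J_v[:, 0] = (0.8966,2.3108,-0.0000)
J_ω[:, 0] = z_0
entry J[0][0] = 0.8966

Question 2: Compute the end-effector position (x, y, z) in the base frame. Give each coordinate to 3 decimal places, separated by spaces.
after link 1: o_1 = (2.8284, -2.8284, 2.0000)
after link 2: o_2 = (2.3108, -0.8966, 3.0000)

2.311 -0.897 3.000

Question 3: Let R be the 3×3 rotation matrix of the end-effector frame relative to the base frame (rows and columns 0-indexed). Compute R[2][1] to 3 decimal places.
1.000

End-effector y-axis (col 1 of R) = (-0.0000,-0.0000,1.0000)
R[2][1] = 1.0000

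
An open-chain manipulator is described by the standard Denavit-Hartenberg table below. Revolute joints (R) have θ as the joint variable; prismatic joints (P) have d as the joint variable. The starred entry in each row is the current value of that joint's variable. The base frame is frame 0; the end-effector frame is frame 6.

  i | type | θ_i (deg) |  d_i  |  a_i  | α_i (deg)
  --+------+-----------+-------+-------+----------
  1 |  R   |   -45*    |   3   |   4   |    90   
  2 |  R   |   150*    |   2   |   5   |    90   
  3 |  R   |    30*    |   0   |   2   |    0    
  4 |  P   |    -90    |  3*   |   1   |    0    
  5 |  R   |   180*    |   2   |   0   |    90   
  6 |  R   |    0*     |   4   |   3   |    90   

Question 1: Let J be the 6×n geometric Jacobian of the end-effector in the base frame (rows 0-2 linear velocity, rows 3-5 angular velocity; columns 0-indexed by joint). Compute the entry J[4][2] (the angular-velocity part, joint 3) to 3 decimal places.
axis z_2 = (0.3536,-0.3536,0.8660); lever o_n−o_2 = (-4.1479,-2.5442,6.4282)
cross product → J_v[:, 2] = (-0.0694,-5.8649,-2.3660)
J_ω[:, 2] = z_2
entry J[4][2] = -0.3536

-0.354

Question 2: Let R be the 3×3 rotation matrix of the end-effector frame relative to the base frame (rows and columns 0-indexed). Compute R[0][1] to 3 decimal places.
End-effector y-axis (col 1 of R) = (-0.8839,0.1768,0.4330)
R[0][1] = -0.8839

-0.884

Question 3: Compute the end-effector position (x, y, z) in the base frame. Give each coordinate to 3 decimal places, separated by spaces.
after link 1: o_1 = (2.8284, -2.8284, 3.0000)
after link 2: o_2 = (-1.6476, -1.1808, 5.5000)
after link 3: o_3 = (-3.4154, -0.8272, 6.3660)
after link 4: o_4 = (-2.0486, -0.9693, 9.2141)
after link 5: o_5 = (-1.3415, -1.6764, 10.9462)
after link 6: o_6 = (-5.7956, -3.7250, 11.9282)

-5.796 -3.725 11.928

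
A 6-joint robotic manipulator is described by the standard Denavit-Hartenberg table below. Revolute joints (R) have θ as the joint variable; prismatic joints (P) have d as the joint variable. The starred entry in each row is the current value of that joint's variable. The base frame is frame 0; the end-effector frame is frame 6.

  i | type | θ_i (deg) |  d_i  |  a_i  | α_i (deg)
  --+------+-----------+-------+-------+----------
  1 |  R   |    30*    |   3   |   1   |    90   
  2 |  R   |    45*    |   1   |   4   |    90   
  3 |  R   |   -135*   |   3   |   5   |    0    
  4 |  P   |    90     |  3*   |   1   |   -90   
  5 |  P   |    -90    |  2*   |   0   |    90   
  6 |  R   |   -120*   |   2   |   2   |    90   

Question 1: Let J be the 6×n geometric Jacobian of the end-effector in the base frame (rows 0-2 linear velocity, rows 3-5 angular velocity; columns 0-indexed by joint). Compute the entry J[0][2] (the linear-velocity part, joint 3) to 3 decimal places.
-0.411

axis z_2 = (0.6124,0.3536,-0.7071); lever o_n−o_2 = (-0.7397,2.6202,-6.4016)
cross product → J_v[:, 2] = (-0.4106,4.4432,1.8660)
J_ω[:, 2] = z_2
entry J[0][2] = -0.4106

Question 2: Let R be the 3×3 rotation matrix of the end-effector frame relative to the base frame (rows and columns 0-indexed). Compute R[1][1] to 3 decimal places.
End-effector y-axis (col 1 of R) = (-0.0795,-0.8624,-0.5000)
R[1][1] = -0.8624

-0.862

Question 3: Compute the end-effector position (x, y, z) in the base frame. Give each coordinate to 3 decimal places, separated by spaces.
3.076 3.668 -0.573

after link 1: o_1 = (0.8660, 0.5000, 3.0000)
after link 2: o_2 = (3.8155, 1.0482, 5.8284)
after link 3: o_3 = (1.7198, 3.9207, 1.2071)
after link 4: o_4 = (3.6364, 5.8437, -0.4142)
after link 5: o_5 = (5.2095, 5.1190, 0.5858)
after link 6: o_6 = (3.0758, 3.6683, -0.5731)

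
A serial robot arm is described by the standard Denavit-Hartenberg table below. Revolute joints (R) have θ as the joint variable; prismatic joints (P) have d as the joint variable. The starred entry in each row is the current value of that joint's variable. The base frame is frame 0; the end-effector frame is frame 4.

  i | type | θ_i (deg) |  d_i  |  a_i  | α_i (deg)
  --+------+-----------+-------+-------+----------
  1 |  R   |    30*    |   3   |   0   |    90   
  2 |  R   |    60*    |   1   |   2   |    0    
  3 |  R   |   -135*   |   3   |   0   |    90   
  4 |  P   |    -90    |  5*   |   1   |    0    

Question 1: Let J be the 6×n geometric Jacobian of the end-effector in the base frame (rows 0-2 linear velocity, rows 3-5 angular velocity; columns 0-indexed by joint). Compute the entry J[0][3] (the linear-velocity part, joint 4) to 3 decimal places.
-0.837

prismatic axis z_3 = (-0.8365,-0.4830,-0.2588)
J_v[:, 3] = z_3; J_ω[:, 3] = (0,0,0)
entry J[0][3] = -0.8365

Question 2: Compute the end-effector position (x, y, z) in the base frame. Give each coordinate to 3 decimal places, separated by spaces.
after link 1: o_1 = (0.0000, 0.0000, 3.0000)
after link 2: o_2 = (1.3660, -0.3660, 4.7321)
after link 3: o_3 = (2.8660, -2.9641, 4.7321)
after link 4: o_4 = (-1.8166, -4.5129, 3.4380)

-1.817 -4.513 3.438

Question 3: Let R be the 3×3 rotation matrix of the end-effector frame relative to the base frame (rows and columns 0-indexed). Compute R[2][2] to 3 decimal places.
-0.259

End-effector z-axis (col 2 of R) = (-0.8365,-0.4830,-0.2588)
R[2][2] = -0.2588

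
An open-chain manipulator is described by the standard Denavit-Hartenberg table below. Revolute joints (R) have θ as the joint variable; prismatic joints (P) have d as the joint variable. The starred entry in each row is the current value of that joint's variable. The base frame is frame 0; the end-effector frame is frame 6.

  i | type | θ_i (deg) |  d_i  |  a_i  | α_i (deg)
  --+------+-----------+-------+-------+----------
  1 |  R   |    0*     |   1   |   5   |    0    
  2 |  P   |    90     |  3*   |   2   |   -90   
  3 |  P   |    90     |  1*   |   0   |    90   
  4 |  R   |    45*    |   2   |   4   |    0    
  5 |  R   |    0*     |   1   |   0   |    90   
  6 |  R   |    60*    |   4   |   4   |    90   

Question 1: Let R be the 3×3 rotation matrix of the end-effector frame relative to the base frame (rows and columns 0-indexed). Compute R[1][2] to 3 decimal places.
-0.500

End-effector z-axis (col 2 of R) = (-0.6124,-0.5000,-0.6124)
R[1][2] = -0.5000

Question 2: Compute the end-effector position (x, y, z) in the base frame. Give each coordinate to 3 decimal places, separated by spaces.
after link 1: o_1 = (5.0000, 0.0000, 1.0000)
after link 2: o_2 = (5.0000, 2.0000, 4.0000)
after link 3: o_3 = (4.0000, 2.0000, 4.0000)
after link 4: o_4 = (1.1716, 4.0000, 1.1716)
after link 5: o_5 = (1.1716, 5.0000, 1.1716)
after link 6: o_6 = (2.5858, 8.4641, -3.0711)

2.586 8.464 -3.071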